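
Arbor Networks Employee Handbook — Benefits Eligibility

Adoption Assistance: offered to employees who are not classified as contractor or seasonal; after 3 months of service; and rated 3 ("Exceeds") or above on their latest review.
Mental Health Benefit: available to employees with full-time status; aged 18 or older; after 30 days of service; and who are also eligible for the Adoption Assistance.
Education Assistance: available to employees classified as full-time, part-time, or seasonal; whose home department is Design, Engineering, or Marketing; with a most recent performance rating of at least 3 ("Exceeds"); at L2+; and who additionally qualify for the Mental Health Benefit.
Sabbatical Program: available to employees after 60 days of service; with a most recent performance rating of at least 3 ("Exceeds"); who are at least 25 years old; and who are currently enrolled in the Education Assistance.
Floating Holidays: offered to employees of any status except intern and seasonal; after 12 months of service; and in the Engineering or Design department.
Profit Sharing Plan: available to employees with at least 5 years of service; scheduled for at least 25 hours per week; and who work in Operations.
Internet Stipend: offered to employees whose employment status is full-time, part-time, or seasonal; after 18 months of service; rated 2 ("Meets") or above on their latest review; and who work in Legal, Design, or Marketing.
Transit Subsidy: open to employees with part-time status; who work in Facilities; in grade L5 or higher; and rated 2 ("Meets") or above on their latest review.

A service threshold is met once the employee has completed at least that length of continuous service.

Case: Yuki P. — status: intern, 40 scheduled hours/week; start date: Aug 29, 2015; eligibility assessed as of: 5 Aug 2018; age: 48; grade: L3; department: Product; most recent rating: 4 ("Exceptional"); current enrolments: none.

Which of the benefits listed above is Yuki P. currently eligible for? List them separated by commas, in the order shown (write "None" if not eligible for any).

Adoption Assistance

Service from Aug 29, 2015 to 5 Aug 2018: 1072 days.
Adoption Assistance — status intern ✓ (not excluded); service 1072 days ≥ 3 months (≈90 days) ✓; rating 4 ≥ 3 ✓ → eligible.
Mental Health Benefit — status intern ✗ (requires full-time) → not eligible.
Education Assistance — status intern ✗ (requires full-time, part-time, or seasonal) → not eligible.
Sabbatical Program — service 1072 days ≥ 60 days ✓; rating 4 ≥ 3 ✓; age 48 ≥ 25 ✓; not enrolled in Education Assistance ✗ → not eligible.
Floating Holidays — status intern ✗ (excluded) → not eligible.
Profit Sharing Plan — service 1072 days < 5 years (≈1825 days) ✗ → not eligible.
Internet Stipend — status intern ✗ (requires full-time, part-time, or seasonal) → not eligible.
Transit Subsidy — status intern ✗ (requires part-time) → not eligible.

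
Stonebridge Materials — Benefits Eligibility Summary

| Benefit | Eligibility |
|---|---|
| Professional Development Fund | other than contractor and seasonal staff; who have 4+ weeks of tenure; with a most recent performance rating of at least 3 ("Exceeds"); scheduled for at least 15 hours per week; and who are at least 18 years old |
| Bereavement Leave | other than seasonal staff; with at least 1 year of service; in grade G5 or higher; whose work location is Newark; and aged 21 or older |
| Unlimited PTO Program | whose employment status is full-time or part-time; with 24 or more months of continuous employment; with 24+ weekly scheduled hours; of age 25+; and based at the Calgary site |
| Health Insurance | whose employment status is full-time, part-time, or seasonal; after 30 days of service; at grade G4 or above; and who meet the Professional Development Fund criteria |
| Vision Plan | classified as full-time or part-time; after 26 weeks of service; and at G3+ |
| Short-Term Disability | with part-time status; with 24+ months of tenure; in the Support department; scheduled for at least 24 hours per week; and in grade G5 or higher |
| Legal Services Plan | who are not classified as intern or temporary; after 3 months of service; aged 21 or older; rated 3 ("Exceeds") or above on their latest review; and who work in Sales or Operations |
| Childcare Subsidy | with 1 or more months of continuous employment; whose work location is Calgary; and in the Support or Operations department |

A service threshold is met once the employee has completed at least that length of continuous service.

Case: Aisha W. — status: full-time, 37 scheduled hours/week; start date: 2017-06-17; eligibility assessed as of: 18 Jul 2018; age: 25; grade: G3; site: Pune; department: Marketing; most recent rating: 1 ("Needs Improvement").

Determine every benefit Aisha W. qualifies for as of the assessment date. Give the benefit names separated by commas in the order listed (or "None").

Vision Plan

Service from 2017-06-17 to 18 Jul 2018: 396 days.
Professional Development Fund — status full-time ✓ (not excluded); service 396 days ≥ 4 weeks (≈28 days) ✓; rating 1 < 3 ✗ → not eligible.
Bereavement Leave — status full-time ✓ (not excluded); service 396 days ≥ 1 year (≈365 days) ✓; grade G3 < G5 ✗ → not eligible.
Unlimited PTO Program — status full-time ✓; service 396 days < 24 months (≈720 days) ✗ → not eligible.
Health Insurance — status full-time ✓; service 396 days ≥ 30 days ✓; grade G3 < G4 ✗ → not eligible.
Vision Plan — status full-time ✓; service 396 days ≥ 26 weeks (≈182 days) ✓; grade G3 ≥ G3 ✓ → eligible.
Short-Term Disability — status full-time ✗ (requires part-time) → not eligible.
Legal Services Plan — status full-time ✓ (not excluded); service 396 days ≥ 3 months (≈90 days) ✓; age 25 ≥ 21 ✓; rating 1 < 3 ✗ → not eligible.
Childcare Subsidy — service 396 days ≥ 1 month (≈30 days) ✓; site Pune ✗ (not Calgary) → not eligible.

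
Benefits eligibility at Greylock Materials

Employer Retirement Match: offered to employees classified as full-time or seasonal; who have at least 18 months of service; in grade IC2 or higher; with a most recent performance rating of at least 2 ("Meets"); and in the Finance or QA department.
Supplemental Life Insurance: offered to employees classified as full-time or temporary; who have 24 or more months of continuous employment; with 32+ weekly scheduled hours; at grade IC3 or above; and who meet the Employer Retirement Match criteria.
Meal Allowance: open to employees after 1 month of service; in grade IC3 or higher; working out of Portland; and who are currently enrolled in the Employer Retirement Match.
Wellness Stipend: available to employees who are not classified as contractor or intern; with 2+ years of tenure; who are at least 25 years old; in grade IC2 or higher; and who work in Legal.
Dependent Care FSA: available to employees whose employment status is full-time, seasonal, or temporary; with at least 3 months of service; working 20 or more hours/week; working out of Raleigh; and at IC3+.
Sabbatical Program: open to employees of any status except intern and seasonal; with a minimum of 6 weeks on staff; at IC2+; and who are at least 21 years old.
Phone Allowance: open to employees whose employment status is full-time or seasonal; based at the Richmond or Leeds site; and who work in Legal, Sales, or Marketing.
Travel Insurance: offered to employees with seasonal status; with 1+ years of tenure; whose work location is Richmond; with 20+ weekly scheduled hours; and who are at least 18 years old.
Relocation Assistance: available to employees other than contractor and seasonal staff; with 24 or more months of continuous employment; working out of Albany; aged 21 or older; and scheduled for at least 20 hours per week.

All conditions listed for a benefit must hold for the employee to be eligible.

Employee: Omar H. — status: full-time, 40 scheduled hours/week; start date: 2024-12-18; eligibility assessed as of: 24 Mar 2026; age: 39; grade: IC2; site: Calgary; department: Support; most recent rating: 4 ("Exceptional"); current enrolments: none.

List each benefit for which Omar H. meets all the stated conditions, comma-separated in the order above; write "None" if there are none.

Service from 2024-12-18 to 24 Mar 2026: 461 days.
Employer Retirement Match — status full-time ✓; service 461 days < 18 months (≈540 days) ✗ → not eligible.
Supplemental Life Insurance — status full-time ✓; service 461 days < 24 months (≈720 days) ✗ → not eligible.
Meal Allowance — service 461 days ≥ 1 month (≈30 days) ✓; grade IC2 < IC3 ✗ → not eligible.
Wellness Stipend — status full-time ✓ (not excluded); service 461 days < 2 years (≈730 days) ✗ → not eligible.
Dependent Care FSA — status full-time ✓; service 461 days ≥ 3 months (≈90 days) ✓; 40 hrs/wk ≥ 20 ✓; site Calgary ✗ (not Raleigh) → not eligible.
Sabbatical Program — status full-time ✓ (not excluded); service 461 days ≥ 6 weeks (≈42 days) ✓; grade IC2 ≥ IC2 ✓; age 39 ≥ 21 ✓ → eligible.
Phone Allowance — status full-time ✓; site Calgary ✗ (not Richmond or Leeds) → not eligible.
Travel Insurance — status full-time ✗ (requires seasonal) → not eligible.
Relocation Assistance — status full-time ✓ (not excluded); service 461 days < 24 months (≈720 days) ✗ → not eligible.

Sabbatical Program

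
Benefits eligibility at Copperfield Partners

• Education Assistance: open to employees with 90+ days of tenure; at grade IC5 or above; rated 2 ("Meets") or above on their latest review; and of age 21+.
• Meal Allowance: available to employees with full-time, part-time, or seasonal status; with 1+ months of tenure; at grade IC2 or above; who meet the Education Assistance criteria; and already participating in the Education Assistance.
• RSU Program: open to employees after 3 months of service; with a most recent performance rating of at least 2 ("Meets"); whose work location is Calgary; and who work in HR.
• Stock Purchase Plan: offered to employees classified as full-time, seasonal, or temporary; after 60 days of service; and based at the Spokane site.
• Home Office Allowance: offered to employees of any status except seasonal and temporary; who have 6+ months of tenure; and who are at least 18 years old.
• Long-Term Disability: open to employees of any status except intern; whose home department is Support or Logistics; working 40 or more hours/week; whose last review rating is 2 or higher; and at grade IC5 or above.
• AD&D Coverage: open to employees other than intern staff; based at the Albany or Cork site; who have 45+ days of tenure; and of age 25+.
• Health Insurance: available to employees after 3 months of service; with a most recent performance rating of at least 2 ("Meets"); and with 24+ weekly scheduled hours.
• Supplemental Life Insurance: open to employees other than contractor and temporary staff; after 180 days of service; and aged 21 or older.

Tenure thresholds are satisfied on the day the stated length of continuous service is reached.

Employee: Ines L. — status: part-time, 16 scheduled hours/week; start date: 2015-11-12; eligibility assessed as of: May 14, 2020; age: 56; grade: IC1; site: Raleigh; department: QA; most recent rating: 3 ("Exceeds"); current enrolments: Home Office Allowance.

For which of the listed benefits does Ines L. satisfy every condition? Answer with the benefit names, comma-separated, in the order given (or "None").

Service from 2015-11-12 to May 14, 2020: 1645 days.
Education Assistance — service 1645 days ≥ 90 days ✓; grade IC1 < IC5 ✗ → not eligible.
Meal Allowance — status part-time ✓; service 1645 days ≥ 1 month (≈30 days) ✓; grade IC1 < IC2 ✗ → not eligible.
RSU Program — service 1645 days ≥ 3 months (≈90 days) ✓; rating 3 ≥ 2 ✓; site Raleigh ✗ (not Calgary) → not eligible.
Stock Purchase Plan — status part-time ✗ (requires full-time, seasonal, or temporary) → not eligible.
Home Office Allowance — status part-time ✓ (not excluded); service 1645 days ≥ 6 months (≈180 days) ✓; age 56 ≥ 18 ✓ → eligible.
Long-Term Disability — status part-time ✓ (not excluded); dept QA ✗ → not eligible.
AD&D Coverage — status part-time ✓ (not excluded); site Raleigh ✗ (not Albany or Cork) → not eligible.
Health Insurance — service 1645 days ≥ 3 months (≈90 days) ✓; rating 3 ≥ 2 ✓; 16 hrs/wk < 24 ✗ → not eligible.
Supplemental Life Insurance — status part-time ✓ (not excluded); service 1645 days ≥ 180 days ✓; age 56 ≥ 21 ✓ → eligible.

Home Office Allowance, Supplemental Life Insurance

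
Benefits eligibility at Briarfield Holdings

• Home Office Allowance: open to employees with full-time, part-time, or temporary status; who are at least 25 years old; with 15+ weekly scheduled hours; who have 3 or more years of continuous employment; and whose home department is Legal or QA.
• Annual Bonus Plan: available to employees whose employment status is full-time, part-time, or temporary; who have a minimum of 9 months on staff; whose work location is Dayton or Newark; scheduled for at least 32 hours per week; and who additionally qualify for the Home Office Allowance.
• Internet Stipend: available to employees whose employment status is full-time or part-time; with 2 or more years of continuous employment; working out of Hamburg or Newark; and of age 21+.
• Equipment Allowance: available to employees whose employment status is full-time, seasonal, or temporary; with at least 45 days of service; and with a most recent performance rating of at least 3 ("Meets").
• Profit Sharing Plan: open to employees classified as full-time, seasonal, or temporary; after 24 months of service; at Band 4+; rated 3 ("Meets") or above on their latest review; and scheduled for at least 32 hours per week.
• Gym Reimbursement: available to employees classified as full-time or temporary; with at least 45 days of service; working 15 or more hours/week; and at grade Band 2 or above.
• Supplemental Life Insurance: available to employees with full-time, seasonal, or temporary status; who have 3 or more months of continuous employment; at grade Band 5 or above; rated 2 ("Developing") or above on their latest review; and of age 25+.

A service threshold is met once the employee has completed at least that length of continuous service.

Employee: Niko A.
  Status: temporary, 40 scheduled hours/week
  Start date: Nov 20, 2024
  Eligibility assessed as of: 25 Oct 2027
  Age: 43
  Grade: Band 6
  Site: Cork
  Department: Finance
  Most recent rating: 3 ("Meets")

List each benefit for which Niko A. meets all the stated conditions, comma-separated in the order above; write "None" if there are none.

Equipment Allowance, Profit Sharing Plan, Gym Reimbursement, Supplemental Life Insurance

Service from Nov 20, 2024 to 25 Oct 2027: 1069 days.
Home Office Allowance — status temporary ✓; age 43 ≥ 25 ✓; 40 hrs/wk ≥ 15 ✓; service 1069 days < 3 years (≈1095 days) ✗ → not eligible.
Annual Bonus Plan — status temporary ✓; service 1069 days ≥ 9 months (≈270 days) ✓; site Cork ✗ (not Dayton or Newark) → not eligible.
Internet Stipend — status temporary ✗ (requires full-time or part-time) → not eligible.
Equipment Allowance — status temporary ✓; service 1069 days ≥ 45 days ✓; rating 3 ≥ 3 ✓ → eligible.
Profit Sharing Plan — status temporary ✓; service 1069 days ≥ 24 months (≈720 days) ✓; grade Band 6 ≥ Band 4 ✓; rating 3 ≥ 3 ✓; 40 hrs/wk ≥ 32 ✓ → eligible.
Gym Reimbursement — status temporary ✓; service 1069 days ≥ 45 days ✓; 40 hrs/wk ≥ 15 ✓; grade Band 6 ≥ Band 2 ✓ → eligible.
Supplemental Life Insurance — status temporary ✓; service 1069 days ≥ 3 months (≈90 days) ✓; grade Band 6 ≥ Band 5 ✓; rating 3 ≥ 2 ✓; age 43 ≥ 25 ✓ → eligible.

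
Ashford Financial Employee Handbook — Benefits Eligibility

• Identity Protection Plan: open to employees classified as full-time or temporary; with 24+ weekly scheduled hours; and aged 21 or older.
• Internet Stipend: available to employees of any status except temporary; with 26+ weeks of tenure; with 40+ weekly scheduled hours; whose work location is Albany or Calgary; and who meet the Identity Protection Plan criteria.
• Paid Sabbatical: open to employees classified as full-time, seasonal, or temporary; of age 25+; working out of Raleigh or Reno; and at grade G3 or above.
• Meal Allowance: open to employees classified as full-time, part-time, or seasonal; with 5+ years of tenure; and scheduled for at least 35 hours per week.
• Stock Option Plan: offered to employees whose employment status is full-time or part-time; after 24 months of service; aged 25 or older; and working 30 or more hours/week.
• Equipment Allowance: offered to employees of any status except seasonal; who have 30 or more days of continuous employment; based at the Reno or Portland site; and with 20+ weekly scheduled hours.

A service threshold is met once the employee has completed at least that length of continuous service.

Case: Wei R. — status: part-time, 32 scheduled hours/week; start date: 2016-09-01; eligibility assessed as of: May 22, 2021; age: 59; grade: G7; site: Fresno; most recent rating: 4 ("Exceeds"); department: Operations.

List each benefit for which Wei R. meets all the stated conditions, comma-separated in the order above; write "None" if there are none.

Stock Option Plan

Service from 2016-09-01 to May 22, 2021: 1724 days.
Identity Protection Plan — status part-time ✗ (requires full-time or temporary) → not eligible.
Internet Stipend — status part-time ✓ (not excluded); service 1724 days ≥ 26 weeks (≈182 days) ✓; 32 hrs/wk < 40 ✗ → not eligible.
Paid Sabbatical — status part-time ✗ (requires full-time, seasonal, or temporary) → not eligible.
Meal Allowance — status part-time ✓; service 1724 days < 5 years (≈1825 days) ✗ → not eligible.
Stock Option Plan — status part-time ✓; service 1724 days ≥ 24 months (≈720 days) ✓; age 59 ≥ 25 ✓; 32 hrs/wk ≥ 30 ✓ → eligible.
Equipment Allowance — status part-time ✓ (not excluded); service 1724 days ≥ 30 days ✓; site Fresno ✗ (not Reno or Portland) → not eligible.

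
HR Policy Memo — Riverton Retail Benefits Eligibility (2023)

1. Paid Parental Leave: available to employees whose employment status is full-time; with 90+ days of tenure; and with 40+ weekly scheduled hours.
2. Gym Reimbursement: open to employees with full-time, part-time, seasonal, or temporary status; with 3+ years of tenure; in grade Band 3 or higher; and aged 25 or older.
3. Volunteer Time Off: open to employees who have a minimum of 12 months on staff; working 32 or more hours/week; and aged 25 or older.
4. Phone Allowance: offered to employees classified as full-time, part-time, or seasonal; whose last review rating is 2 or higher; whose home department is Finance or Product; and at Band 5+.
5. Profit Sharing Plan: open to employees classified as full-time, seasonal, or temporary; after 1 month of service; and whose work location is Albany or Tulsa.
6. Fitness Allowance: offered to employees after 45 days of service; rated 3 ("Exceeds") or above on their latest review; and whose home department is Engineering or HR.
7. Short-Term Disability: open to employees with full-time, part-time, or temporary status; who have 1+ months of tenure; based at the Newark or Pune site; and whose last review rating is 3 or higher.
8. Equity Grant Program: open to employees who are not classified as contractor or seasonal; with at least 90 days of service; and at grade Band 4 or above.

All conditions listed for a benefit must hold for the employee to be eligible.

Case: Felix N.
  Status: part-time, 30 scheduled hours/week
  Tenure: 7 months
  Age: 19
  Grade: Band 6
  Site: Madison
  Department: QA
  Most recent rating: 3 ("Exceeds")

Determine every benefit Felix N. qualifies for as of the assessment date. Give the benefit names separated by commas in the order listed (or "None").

Paid Parental Leave — status part-time ✗ (requires full-time) → not eligible.
Gym Reimbursement — status part-time ✓; service 7 months < 3 years (≈1095 days) ✗ → not eligible.
Volunteer Time Off — service 7 months < 12 months ✗ → not eligible.
Phone Allowance — status part-time ✓; rating 3 ≥ 2 ✓; dept QA ✗ → not eligible.
Profit Sharing Plan — status part-time ✗ (requires full-time, seasonal, or temporary) → not eligible.
Fitness Allowance — service 7 months ≥ 45 days ✓; rating 3 ≥ 3 ✓; dept QA ✗ → not eligible.
Short-Term Disability — status part-time ✓; service 7 months ≥ 1 month ✓; site Madison ✗ (not Newark or Pune) → not eligible.
Equity Grant Program — status part-time ✓ (not excluded); service 7 months ≥ 90 days ✓; grade Band 6 ≥ Band 4 ✓ → eligible.

Equity Grant Program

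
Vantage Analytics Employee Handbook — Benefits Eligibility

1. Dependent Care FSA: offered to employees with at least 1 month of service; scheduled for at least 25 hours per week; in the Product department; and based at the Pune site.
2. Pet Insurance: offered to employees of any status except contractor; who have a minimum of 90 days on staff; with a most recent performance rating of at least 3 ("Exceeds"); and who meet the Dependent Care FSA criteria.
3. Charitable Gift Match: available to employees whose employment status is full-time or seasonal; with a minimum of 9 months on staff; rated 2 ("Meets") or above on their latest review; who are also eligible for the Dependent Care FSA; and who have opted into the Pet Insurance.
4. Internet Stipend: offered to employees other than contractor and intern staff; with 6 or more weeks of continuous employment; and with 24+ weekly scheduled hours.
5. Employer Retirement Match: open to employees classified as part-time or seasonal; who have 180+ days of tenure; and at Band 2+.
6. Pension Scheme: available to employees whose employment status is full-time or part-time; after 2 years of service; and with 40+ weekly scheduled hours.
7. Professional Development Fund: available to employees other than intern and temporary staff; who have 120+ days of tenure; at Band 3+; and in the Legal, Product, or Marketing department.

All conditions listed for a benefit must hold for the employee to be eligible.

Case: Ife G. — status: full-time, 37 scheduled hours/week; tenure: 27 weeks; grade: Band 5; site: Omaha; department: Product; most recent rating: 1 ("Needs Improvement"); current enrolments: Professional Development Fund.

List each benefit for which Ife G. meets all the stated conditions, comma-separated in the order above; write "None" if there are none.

Dependent Care FSA — service 27 weeks ≥ 1 month (≈30 days) ✓; 37 hrs/wk ≥ 25 ✓; dept Product ✓; site Omaha ✗ (not Pune) → not eligible.
Pet Insurance — status full-time ✓ (not excluded); service 27 weeks ≥ 90 days ✓; rating 1 < 3 ✗ → not eligible.
Charitable Gift Match — status full-time ✓; service 27 weeks < 9 months (≈270 days) ✗ → not eligible.
Internet Stipend — status full-time ✓ (not excluded); service 27 weeks ≥ 6 weeks ✓; 37 hrs/wk ≥ 24 ✓ → eligible.
Employer Retirement Match — status full-time ✗ (requires part-time or seasonal) → not eligible.
Pension Scheme — status full-time ✓; service 27 weeks < 2 years (≈730 days) ✗ → not eligible.
Professional Development Fund — status full-time ✓ (not excluded); service 27 weeks ≥ 120 days ✓; grade Band 5 ≥ Band 3 ✓; dept Product ✓ → eligible.

Internet Stipend, Professional Development Fund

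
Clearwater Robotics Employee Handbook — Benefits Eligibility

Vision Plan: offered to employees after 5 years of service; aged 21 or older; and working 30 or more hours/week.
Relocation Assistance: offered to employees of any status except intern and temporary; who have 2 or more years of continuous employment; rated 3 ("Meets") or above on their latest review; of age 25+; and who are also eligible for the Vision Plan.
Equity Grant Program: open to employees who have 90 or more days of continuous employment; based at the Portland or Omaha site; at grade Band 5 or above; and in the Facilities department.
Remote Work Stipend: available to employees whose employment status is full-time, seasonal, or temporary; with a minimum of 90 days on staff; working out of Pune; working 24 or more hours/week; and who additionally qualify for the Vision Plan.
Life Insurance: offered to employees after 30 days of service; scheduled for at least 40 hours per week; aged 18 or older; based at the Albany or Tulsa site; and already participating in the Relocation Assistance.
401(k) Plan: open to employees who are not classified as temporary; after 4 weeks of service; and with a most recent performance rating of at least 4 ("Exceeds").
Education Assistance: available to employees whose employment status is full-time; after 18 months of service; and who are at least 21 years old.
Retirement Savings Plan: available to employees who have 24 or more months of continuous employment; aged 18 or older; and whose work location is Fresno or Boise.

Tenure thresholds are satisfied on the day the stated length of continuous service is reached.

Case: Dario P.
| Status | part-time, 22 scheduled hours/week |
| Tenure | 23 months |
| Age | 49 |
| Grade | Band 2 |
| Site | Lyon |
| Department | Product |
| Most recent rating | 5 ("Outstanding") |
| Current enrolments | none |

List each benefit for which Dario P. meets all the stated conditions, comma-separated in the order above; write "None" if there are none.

401(k) Plan

Vision Plan — service 23 months < 5 years (≈1825 days) ✗ → not eligible.
Relocation Assistance — status part-time ✓ (not excluded); service 23 months < 2 years (≈730 days) ✗ → not eligible.
Equity Grant Program — service 23 months ≥ 90 days ✓; site Lyon ✗ (not Portland or Omaha) → not eligible.
Remote Work Stipend — status part-time ✗ (requires full-time, seasonal, or temporary) → not eligible.
Life Insurance — service 23 months ≥ 30 days ✓; 22 hrs/wk < 40 ✗ → not eligible.
401(k) Plan — status part-time ✓ (not excluded); service 23 months ≥ 4 weeks (≈28 days) ✓; rating 5 ≥ 4 ✓ → eligible.
Education Assistance — status part-time ✗ (requires full-time) → not eligible.
Retirement Savings Plan — service 23 months < 24 months ✗ → not eligible.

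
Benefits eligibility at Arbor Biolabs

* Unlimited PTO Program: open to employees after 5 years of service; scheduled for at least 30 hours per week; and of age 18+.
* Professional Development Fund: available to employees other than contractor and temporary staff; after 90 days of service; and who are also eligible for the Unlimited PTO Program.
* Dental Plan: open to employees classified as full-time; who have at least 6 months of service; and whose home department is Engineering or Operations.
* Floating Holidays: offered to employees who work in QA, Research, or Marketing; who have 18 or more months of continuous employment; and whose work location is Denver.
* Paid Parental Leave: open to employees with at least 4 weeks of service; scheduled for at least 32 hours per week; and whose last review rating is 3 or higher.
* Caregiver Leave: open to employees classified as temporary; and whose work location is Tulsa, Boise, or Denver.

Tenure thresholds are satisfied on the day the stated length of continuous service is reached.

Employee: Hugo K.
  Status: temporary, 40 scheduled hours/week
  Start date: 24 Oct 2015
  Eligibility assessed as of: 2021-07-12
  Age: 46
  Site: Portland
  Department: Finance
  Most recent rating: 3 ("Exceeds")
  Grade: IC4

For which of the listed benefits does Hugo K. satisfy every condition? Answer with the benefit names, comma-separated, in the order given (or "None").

Unlimited PTO Program, Paid Parental Leave

Service from 24 Oct 2015 to 2021-07-12: 2088 days.
Unlimited PTO Program — service 2088 days ≥ 5 years (≈1825 days) ✓; 40 hrs/wk ≥ 30 ✓; age 46 ≥ 18 ✓ → eligible.
Professional Development Fund — status temporary ✗ (excluded) → not eligible.
Dental Plan — status temporary ✗ (requires full-time) → not eligible.
Floating Holidays — dept Finance ✗ → not eligible.
Paid Parental Leave — service 2088 days ≥ 4 weeks (≈28 days) ✓; 40 hrs/wk ≥ 32 ✓; rating 3 ≥ 3 ✓ → eligible.
Caregiver Leave — status temporary ✓; site Portland ✗ (not Tulsa, Boise, or Denver) → not eligible.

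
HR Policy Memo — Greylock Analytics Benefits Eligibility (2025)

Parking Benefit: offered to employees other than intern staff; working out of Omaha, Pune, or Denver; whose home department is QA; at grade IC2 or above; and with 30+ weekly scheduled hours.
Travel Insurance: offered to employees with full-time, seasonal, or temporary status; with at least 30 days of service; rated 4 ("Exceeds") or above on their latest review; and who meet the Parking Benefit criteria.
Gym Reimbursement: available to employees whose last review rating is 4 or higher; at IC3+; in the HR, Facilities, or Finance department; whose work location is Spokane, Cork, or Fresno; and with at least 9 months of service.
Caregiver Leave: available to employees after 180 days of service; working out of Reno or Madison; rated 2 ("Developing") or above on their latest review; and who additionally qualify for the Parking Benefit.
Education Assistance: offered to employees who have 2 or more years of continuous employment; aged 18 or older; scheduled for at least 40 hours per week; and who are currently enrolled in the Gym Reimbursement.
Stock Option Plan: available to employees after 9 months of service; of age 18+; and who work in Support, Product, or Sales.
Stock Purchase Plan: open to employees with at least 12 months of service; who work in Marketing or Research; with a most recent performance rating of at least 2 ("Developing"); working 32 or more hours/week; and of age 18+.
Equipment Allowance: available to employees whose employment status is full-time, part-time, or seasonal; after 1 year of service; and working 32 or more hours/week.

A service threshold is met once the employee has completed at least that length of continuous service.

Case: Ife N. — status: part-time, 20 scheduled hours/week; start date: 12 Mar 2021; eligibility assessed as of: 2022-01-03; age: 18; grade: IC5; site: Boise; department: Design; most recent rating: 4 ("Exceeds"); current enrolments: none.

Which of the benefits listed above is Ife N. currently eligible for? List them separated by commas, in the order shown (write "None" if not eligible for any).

Service from 12 Mar 2021 to 2022-01-03: 297 days.
Parking Benefit — status part-time ✓ (not excluded); site Boise ✗ (not Omaha, Pune, or Denver) → not eligible.
Travel Insurance — status part-time ✗ (requires full-time, seasonal, or temporary) → not eligible.
Gym Reimbursement — rating 4 ≥ 4 ✓; grade IC5 ≥ IC3 ✓; dept Design ✗ → not eligible.
Caregiver Leave — service 297 days ≥ 180 days ✓; site Boise ✗ (not Reno or Madison) → not eligible.
Education Assistance — service 297 days < 2 years (≈730 days) ✗ → not eligible.
Stock Option Plan — service 297 days ≥ 9 months (≈270 days) ✓; age 18 ≥ 18 ✓; dept Design ✗ → not eligible.
Stock Purchase Plan — service 297 days < 12 months (≈360 days) ✗ → not eligible.
Equipment Allowance — status part-time ✓; service 297 days < 1 year (≈365 days) ✗ → not eligible.

None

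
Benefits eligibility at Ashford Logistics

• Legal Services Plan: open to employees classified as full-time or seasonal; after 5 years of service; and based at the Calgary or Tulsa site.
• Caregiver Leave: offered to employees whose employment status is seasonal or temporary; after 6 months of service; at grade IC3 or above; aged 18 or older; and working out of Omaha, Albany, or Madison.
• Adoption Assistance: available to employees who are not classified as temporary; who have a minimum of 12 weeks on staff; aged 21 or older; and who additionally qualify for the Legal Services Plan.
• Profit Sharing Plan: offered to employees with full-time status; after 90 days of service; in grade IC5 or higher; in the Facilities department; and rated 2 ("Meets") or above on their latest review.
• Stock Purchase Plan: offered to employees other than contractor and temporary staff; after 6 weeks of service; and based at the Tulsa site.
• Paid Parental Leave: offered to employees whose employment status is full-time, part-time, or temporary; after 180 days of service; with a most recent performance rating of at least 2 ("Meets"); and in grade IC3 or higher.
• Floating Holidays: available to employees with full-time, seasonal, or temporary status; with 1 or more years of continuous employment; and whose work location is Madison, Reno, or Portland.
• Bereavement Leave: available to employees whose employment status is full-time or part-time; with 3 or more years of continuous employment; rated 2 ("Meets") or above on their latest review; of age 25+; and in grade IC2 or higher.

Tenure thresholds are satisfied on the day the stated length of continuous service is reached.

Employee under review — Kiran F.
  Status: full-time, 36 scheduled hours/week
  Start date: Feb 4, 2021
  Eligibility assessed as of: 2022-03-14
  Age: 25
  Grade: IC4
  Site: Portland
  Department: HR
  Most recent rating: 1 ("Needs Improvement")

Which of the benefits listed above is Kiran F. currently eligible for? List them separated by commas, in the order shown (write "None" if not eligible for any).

Floating Holidays

Service from Feb 4, 2021 to 2022-03-14: 403 days.
Legal Services Plan — status full-time ✓; service 403 days < 5 years (≈1825 days) ✗ → not eligible.
Caregiver Leave — status full-time ✗ (requires seasonal or temporary) → not eligible.
Adoption Assistance — status full-time ✓ (not excluded); service 403 days ≥ 12 weeks (≈84 days) ✓; age 25 ≥ 21 ✓; not eligible for Legal Services Plan ✗ → not eligible.
Profit Sharing Plan — status full-time ✓; service 403 days ≥ 90 days ✓; grade IC4 < IC5 ✗ → not eligible.
Stock Purchase Plan — status full-time ✓ (not excluded); service 403 days ≥ 6 weeks (≈42 days) ✓; site Portland ✗ (not Tulsa) → not eligible.
Paid Parental Leave — status full-time ✓; service 403 days ≥ 180 days ✓; rating 1 < 2 ✗ → not eligible.
Floating Holidays — status full-time ✓; service 403 days ≥ 1 year (≈365 days) ✓; site Portland ✓ → eligible.
Bereavement Leave — status full-time ✓; service 403 days < 3 years (≈1095 days) ✗ → not eligible.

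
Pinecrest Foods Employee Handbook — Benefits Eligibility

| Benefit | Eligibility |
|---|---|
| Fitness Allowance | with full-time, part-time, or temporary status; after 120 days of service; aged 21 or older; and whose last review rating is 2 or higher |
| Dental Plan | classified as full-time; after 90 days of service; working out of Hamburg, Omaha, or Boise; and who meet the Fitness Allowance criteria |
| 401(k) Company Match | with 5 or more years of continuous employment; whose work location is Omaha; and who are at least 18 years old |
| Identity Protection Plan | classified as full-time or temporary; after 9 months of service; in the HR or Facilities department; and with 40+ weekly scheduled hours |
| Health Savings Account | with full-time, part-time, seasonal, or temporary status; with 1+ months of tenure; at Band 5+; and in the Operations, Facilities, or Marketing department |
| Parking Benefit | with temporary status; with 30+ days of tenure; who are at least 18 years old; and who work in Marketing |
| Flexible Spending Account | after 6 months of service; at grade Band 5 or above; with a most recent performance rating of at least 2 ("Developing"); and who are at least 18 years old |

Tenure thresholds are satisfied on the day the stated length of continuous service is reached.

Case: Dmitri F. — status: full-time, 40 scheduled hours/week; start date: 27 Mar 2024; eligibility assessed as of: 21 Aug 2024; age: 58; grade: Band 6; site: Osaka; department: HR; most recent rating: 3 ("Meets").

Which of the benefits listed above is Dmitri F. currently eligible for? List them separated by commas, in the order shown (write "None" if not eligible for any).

Service from 27 Mar 2024 to 21 Aug 2024: 147 days.
Fitness Allowance — status full-time ✓; service 147 days ≥ 120 days ✓; age 58 ≥ 21 ✓; rating 3 ≥ 2 ✓ → eligible.
Dental Plan — status full-time ✓; service 147 days ≥ 90 days ✓; site Osaka ✗ (not Hamburg, Omaha, or Boise) → not eligible.
401(k) Company Match — service 147 days < 5 years (≈1825 days) ✗ → not eligible.
Identity Protection Plan — status full-time ✓; service 147 days < 9 months (≈270 days) ✗ → not eligible.
Health Savings Account — status full-time ✓; service 147 days ≥ 1 month (≈30 days) ✓; grade Band 6 ≥ Band 5 ✓; dept HR ✗ → not eligible.
Parking Benefit — status full-time ✗ (requires temporary) → not eligible.
Flexible Spending Account — service 147 days < 6 months (≈180 days) ✗ → not eligible.

Fitness Allowance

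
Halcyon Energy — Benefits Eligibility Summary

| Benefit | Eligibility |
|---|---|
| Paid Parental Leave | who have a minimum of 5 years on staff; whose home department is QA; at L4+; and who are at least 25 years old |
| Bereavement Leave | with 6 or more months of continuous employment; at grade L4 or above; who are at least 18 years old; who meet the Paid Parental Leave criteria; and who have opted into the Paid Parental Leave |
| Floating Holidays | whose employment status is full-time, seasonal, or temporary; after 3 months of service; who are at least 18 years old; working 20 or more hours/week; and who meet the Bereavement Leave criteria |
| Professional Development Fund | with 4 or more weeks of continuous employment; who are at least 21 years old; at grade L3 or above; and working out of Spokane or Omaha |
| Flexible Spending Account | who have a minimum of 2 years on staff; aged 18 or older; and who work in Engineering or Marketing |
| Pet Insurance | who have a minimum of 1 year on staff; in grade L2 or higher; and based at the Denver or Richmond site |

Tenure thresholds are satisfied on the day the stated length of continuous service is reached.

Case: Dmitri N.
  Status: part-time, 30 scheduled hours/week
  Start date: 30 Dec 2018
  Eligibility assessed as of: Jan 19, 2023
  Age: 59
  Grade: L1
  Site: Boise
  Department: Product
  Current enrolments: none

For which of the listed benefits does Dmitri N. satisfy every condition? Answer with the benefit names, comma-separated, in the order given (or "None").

None

Service from 30 Dec 2018 to Jan 19, 2023: 1481 days.
Paid Parental Leave — service 1481 days < 5 years (≈1825 days) ✗ → not eligible.
Bereavement Leave — service 1481 days ≥ 6 months (≈180 days) ✓; grade L1 < L4 ✗ → not eligible.
Floating Holidays — status part-time ✗ (requires full-time, seasonal, or temporary) → not eligible.
Professional Development Fund — service 1481 days ≥ 4 weeks (≈28 days) ✓; age 59 ≥ 21 ✓; grade L1 < L3 ✗ → not eligible.
Flexible Spending Account — service 1481 days ≥ 2 years (≈730 days) ✓; age 59 ≥ 18 ✓; dept Product ✗ → not eligible.
Pet Insurance — service 1481 days ≥ 1 year (≈365 days) ✓; grade L1 < L2 ✗ → not eligible.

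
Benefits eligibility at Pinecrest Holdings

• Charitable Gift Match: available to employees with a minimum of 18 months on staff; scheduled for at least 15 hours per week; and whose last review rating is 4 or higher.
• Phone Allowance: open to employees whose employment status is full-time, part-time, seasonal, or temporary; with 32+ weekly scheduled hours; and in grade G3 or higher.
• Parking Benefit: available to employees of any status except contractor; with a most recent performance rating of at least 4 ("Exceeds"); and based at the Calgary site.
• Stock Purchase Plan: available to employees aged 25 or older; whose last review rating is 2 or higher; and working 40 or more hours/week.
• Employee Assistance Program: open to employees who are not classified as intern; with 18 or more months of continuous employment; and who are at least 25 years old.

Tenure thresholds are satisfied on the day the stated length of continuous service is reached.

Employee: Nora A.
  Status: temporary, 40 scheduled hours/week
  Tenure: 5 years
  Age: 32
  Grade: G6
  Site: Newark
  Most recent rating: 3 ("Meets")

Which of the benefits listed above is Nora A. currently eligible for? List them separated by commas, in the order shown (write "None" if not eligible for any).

Charitable Gift Match — service 5 years ≥ 18 months (≈540 days) ✓; 40 hrs/wk ≥ 15 ✓; rating 3 < 4 ✗ → not eligible.
Phone Allowance — status temporary ✓; 40 hrs/wk ≥ 32 ✓; grade G6 ≥ G3 ✓ → eligible.
Parking Benefit — status temporary ✓ (not excluded); rating 3 < 4 ✗ → not eligible.
Stock Purchase Plan — age 32 ≥ 25 ✓; rating 3 ≥ 2 ✓; 40 hrs/wk ≥ 40 ✓ → eligible.
Employee Assistance Program — status temporary ✓ (not excluded); service 5 years ≥ 18 months (≈540 days) ✓; age 32 ≥ 25 ✓ → eligible.

Phone Allowance, Stock Purchase Plan, Employee Assistance Program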